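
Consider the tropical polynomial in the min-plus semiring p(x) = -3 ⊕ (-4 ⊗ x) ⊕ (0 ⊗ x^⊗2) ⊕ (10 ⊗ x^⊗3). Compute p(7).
p(7) = -3

A tropical monomial a ⊗ x^⊗i evaluates to a + i · x. Evaluating each term at x = 7:
  Term 0 contributes -3 + 0 · 7 = -3
  Term 1 contributes -4 + 1 · 7 = 3
  Term 2 contributes 0 + 2 · 7 = 14
  Term 3 contributes 10 + 3 · 7 = 31
p(7) = ⊕ of these = min[-3, 3, 14, 31] = -3.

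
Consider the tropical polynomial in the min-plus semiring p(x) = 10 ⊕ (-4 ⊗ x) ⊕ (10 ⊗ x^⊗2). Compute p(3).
p(3) = -1

A tropical monomial a ⊗ x^⊗i evaluates to a + i · x. Evaluating each term at x = 3:
  Term 0 contributes 10 + 0 · 3 = 10
  Term 1 contributes -4 + 1 · 3 = -1
  Term 2 contributes 10 + 2 · 3 = 16
p(3) = ⊕ of these = min[10, -1, 16] = -1.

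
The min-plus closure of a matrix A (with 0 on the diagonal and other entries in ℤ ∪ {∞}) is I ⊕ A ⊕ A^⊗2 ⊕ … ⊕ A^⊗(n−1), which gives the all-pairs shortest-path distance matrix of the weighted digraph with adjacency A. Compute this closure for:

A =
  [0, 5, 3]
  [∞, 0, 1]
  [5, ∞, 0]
Closure =
  [0, 5, 3]
  [6, 0, 1]
  [5, 10, 0]

This is the Floyd-Warshall all-pairs shortest-path computation. For each intermediate vertex k = 0, 1, …, 2, update dist[i][j] ← min(dist[i][j], dist[i][k] + dist[k][j]). The final matrix gives, for each (i, j), the minimum total weight of any directed path from i to j (possibly empty when i = j).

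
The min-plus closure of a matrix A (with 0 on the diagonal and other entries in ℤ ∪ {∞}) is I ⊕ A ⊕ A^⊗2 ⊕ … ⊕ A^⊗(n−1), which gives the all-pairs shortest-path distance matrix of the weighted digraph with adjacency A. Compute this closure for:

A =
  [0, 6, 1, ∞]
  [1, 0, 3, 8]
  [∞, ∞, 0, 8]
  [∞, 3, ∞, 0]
Closure =
  [0, 6, 1, 9]
  [1, 0, 2, 8]
  [12, 11, 0, 8]
  [4, 3, 5, 0]

This is the Floyd-Warshall all-pairs shortest-path computation. For each intermediate vertex k = 0, 1, …, 3, update dist[i][j] ← min(dist[i][j], dist[i][k] + dist[k][j]). The final matrix gives, for each (i, j), the minimum total weight of any directed path from i to j (possibly empty when i = j).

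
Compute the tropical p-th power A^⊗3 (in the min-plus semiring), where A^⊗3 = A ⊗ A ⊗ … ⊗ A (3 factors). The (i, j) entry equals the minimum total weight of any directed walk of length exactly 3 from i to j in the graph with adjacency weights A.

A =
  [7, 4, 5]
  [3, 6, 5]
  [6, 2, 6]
A^⊗3 =
  [10, 11, 12]
  [10, 10, 12]
  [11, 9, 10]

Each entry (A^⊗3)_ij equals the minimum over all length-3 walks i = v_0 → v_1 → … → v_3 = j of Σ_t A[v_t][v_{t+1}]. For example, for (i, j) = (0, 2) we minimise over 9 possible intermediate vertex sequences; the minimum is 12, attained along the walk 0 → 1 → 0 → 2.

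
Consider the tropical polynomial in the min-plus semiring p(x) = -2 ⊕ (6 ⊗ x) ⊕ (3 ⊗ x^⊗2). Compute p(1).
p(1) = -2

A tropical monomial a ⊗ x^⊗i evaluates to a + i · x. Evaluating each term at x = 1:
  Term 0 contributes -2 + 0 · 1 = -2
  Term 1 contributes 6 + 1 · 1 = 7
  Term 2 contributes 3 + 2 · 1 = 5
p(1) = ⊕ of these = min[-2, 7, 5] = -2.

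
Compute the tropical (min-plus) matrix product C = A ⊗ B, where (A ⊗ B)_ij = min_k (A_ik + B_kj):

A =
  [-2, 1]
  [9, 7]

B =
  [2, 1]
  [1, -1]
A ⊗ B =
  [0, -1]
  [8, 6]

Apply the min-plus product entry-by-entry:
  C[0][0] = min over k of (A[0][0] + B[0][0] = -2 + 2 = 0, A[0][1] + B[1][0] = 1 + 1 = 2) = 0 (attained at k = 0)
  C[0][1] = min over k of (A[0][0] + B[0][1] = -2 + 1 = -1, A[0][1] + B[1][1] = 1 + -1 = 0) = -1 (attained at k = 0)
  C[1][0] = min over k of (A[1][0] + B[0][0] = 9 + 2 = 11, A[1][1] + B[1][0] = 7 + 1 = 8) = 8 (attained at k = 1)
  C[1][1] = min over k of (A[1][0] + B[0][1] = 9 + 1 = 10, A[1][1] + B[1][1] = 7 + -1 = 6) = 6 (attained at k = 1)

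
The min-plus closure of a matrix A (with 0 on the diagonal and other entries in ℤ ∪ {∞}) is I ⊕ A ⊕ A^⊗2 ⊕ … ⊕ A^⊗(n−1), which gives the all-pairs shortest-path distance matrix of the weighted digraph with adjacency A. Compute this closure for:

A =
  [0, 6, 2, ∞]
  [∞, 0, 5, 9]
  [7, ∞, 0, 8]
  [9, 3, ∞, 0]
Closure =
  [0, 6, 2, 10]
  [12, 0, 5, 9]
  [7, 11, 0, 8]
  [9, 3, 8, 0]

This is the Floyd-Warshall all-pairs shortest-path computation. For each intermediate vertex k = 0, 1, …, 3, update dist[i][j] ← min(dist[i][j], dist[i][k] + dist[k][j]). The final matrix gives, for each (i, j), the minimum total weight of any directed path from i to j (possibly empty when i = j).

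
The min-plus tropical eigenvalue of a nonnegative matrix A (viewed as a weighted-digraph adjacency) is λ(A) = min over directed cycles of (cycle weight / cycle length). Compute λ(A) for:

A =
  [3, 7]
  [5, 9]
λ(A) = 3

Enumerate directed cycles and compute their means (weight / length). Sample:
  cycle 0 → 0: weight = 3, length = 1, mean = 3/1 ≈ 3.000
  cycle 1 → 1: weight = 9, length = 1, mean = 9/1 ≈ 9.000
  cycle 0 → 1 → 0: weight = 12, length = 2, mean = 12/2 ≈ 6.000
  cycle 1 → 0 → 1: weight = 12, length = 2, mean = 12/2 ≈ 6.000
Minimum mean = 3.000, attained e.g. along the cycle 0 → 0 with weight 3 and length 1. So λ(A) = 3/1 = 3.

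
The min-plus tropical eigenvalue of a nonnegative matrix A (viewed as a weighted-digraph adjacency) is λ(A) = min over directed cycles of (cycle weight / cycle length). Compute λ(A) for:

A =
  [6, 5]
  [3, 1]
λ(A) = 1

Enumerate directed cycles and compute their means (weight / length). Sample:
  cycle 0 → 0: weight = 6, length = 1, mean = 6/1 ≈ 6.000
  cycle 1 → 1: weight = 1, length = 1, mean = 1/1 ≈ 1.000
  cycle 0 → 1 → 0: weight = 8, length = 2, mean = 8/2 ≈ 4.000
  cycle 1 → 0 → 1: weight = 8, length = 2, mean = 8/2 ≈ 4.000
Minimum mean = 1.000, attained e.g. along the cycle 1 → 1 with weight 1 and length 1. So λ(A) = 1/1 = 1.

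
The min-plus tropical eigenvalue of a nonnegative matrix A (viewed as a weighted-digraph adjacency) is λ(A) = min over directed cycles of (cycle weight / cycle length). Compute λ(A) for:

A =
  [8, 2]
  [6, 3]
λ(A) = 3

Enumerate directed cycles and compute their means (weight / length). Sample:
  cycle 0 → 0: weight = 8, length = 1, mean = 8/1 ≈ 8.000
  cycle 1 → 1: weight = 3, length = 1, mean = 3/1 ≈ 3.000
  cycle 0 → 1 → 0: weight = 8, length = 2, mean = 8/2 ≈ 4.000
  cycle 1 → 0 → 1: weight = 8, length = 2, mean = 8/2 ≈ 4.000
Minimum mean = 3.000, attained e.g. along the cycle 1 → 1 with weight 3 and length 1. So λ(A) = 3/1 = 3.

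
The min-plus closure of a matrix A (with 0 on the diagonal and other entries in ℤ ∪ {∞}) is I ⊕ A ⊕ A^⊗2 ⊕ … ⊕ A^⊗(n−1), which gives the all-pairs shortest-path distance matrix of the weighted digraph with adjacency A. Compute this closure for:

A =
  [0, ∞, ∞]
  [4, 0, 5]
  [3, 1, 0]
Closure =
  [0, ∞, ∞]
  [4, 0, 5]
  [3, 1, 0]

This is the Floyd-Warshall all-pairs shortest-path computation. For each intermediate vertex k = 0, 1, …, 2, update dist[i][j] ← min(dist[i][j], dist[i][k] + dist[k][j]). The final matrix gives, for each (i, j), the minimum total weight of any directed path from i to j (possibly empty when i = j).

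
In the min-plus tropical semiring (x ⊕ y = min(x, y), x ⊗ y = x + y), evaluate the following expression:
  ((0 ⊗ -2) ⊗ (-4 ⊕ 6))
((0 ⊗ -2) ⊗ (-4 ⊕ 6)) = -6

Expand innermost to outermost. Recall ⊕ takes the minimum of its arguments and ⊗ takes their sum. Working out the expression ((0 ⊗ -2) ⊗ (-4 ⊕ 6)) gives -6.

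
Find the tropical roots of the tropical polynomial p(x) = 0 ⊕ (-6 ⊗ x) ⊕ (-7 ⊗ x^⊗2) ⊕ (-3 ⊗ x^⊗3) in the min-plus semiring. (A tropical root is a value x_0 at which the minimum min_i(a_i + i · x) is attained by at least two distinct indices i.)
Roots: {-4, 1, 6}

Each tropical root is a break point of the lower envelope of the lines y = a_i + i · x (there are 4 lines, with slopes 0, 1, ..., 3). Only the lines that attain the minimum somewhere contribute to roots; other lines are dominated. Here the surviving (envelope) indices are i = 3, i = 2, i = 1, i = 0.
Intersections between consecutive envelope lines give the roots: for adjacent envelope indices i < j the intersection is x = (a_i − a_j) / (j − i). Reading off the sorted break points: {-4, 1, 6}.
Verification: at each break x_0, at least two indices attain the minimum of min_i(a_i + i · x_0).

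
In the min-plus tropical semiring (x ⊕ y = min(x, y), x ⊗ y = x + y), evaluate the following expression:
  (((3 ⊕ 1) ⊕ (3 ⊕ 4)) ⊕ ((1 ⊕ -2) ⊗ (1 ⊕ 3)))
(((3 ⊕ 1) ⊕ (3 ⊕ 4)) ⊕ ((1 ⊕ -2) ⊗ (1 ⊕ 3))) = -1

Expand innermost to outermost. Recall ⊕ takes the minimum of its arguments and ⊗ takes their sum. Working out the expression (((3 ⊕ 1) ⊕ (3 ⊕ 4)) ⊕ ((1 ⊕ -2) ⊗ (1 ⊕ 3))) gives -1.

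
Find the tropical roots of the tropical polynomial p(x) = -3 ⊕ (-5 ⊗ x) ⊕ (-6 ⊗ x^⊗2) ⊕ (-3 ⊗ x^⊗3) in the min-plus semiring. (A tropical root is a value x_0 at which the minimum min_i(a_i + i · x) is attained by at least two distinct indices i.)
Roots: {-3, 1, 2}

Each tropical root is a break point of the lower envelope of the lines y = a_i + i · x (there are 4 lines, with slopes 0, 1, ..., 3). Only the lines that attain the minimum somewhere contribute to roots; other lines are dominated. Here the surviving (envelope) indices are i = 3, i = 2, i = 1, i = 0.
Intersections between consecutive envelope lines give the roots: for adjacent envelope indices i < j the intersection is x = (a_i − a_j) / (j − i). Reading off the sorted break points: {-3, 1, 2}.
Verification: at each break x_0, at least two indices attain the minimum of min_i(a_i + i · x_0).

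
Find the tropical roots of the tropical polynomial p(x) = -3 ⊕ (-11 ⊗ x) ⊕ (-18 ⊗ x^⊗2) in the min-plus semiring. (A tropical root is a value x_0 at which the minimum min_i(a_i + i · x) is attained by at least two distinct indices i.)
Roots: {7, 8}

Each tropical root is a break point of the lower envelope of the lines y = a_i + i · x (there are 3 lines, with slopes 0, 1, ..., 2). Only the lines that attain the minimum somewhere contribute to roots; other lines are dominated. Here the surviving (envelope) indices are i = 2, i = 1, i = 0.
Intersections between consecutive envelope lines give the roots: for adjacent envelope indices i < j the intersection is x = (a_i − a_j) / (j − i). Reading off the sorted break points: {7, 8}.
Verification: at each break x_0, at least two indices attain the minimum of min_i(a_i + i · x_0).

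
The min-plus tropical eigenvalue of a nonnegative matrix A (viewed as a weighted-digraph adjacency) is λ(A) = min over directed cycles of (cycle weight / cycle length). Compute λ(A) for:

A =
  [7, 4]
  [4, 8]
λ(A) = 4

Enumerate directed cycles and compute their means (weight / length). Sample:
  cycle 0 → 0: weight = 7, length = 1, mean = 7/1 ≈ 7.000
  cycle 1 → 1: weight = 8, length = 1, mean = 8/1 ≈ 8.000
  cycle 0 → 1 → 0: weight = 8, length = 2, mean = 8/2 ≈ 4.000
  cycle 1 → 0 → 1: weight = 8, length = 2, mean = 8/2 ≈ 4.000
Minimum mean = 4.000, attained e.g. along the cycle 0 → 1 → 0 with weight 8 and length 2. So λ(A) = 8/2 = 4.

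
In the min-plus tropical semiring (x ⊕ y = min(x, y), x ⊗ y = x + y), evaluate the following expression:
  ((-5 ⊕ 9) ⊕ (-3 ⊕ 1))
((-5 ⊕ 9) ⊕ (-3 ⊕ 1)) = -5

Expand innermost to outermost. Recall ⊕ takes the minimum of its arguments and ⊗ takes their sum. Working out the expression ((-5 ⊕ 9) ⊕ (-3 ⊕ 1)) gives -5.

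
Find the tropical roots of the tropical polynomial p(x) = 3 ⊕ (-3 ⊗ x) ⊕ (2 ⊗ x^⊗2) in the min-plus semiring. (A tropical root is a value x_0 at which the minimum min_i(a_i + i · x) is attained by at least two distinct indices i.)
Roots: {-5, 6}

Each tropical root is a break point of the lower envelope of the lines y = a_i + i · x (there are 3 lines, with slopes 0, 1, ..., 2). Only the lines that attain the minimum somewhere contribute to roots; other lines are dominated. Here the surviving (envelope) indices are i = 2, i = 1, i = 0.
Intersections between consecutive envelope lines give the roots: for adjacent envelope indices i < j the intersection is x = (a_i − a_j) / (j − i). Reading off the sorted break points: {-5, 6}.
Verification: at each break x_0, at least two indices attain the minimum of min_i(a_i + i · x_0).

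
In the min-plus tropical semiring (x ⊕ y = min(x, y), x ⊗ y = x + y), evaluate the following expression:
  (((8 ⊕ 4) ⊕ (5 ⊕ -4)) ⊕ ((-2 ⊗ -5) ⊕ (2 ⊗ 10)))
(((8 ⊕ 4) ⊕ (5 ⊕ -4)) ⊕ ((-2 ⊗ -5) ⊕ (2 ⊗ 10))) = -7

Expand innermost to outermost. Recall ⊕ takes the minimum of its arguments and ⊗ takes their sum. Working out the expression (((8 ⊕ 4) ⊕ (5 ⊕ -4)) ⊕ ((-2 ⊗ -5) ⊕ (2 ⊗ 10))) gives -7.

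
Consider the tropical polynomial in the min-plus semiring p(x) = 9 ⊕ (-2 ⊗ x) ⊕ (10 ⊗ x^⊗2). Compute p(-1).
p(-1) = -3

A tropical monomial a ⊗ x^⊗i evaluates to a + i · x. Evaluating each term at x = -1:
  Term 0 contributes 9 + 0 · -1 = 9
  Term 1 contributes -2 + 1 · -1 = -3
  Term 2 contributes 10 + 2 · -1 = 8
p(-1) = ⊕ of these = min[9, -3, 8] = -3.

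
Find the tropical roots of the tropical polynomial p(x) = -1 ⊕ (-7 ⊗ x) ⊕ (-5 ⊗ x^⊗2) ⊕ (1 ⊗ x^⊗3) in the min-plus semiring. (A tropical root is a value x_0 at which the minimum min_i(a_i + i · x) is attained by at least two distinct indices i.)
Roots: {-6, -2, 6}

Each tropical root is a break point of the lower envelope of the lines y = a_i + i · x (there are 4 lines, with slopes 0, 1, ..., 3). Only the lines that attain the minimum somewhere contribute to roots; other lines are dominated. Here the surviving (envelope) indices are i = 3, i = 2, i = 1, i = 0.
Intersections between consecutive envelope lines give the roots: for adjacent envelope indices i < j the intersection is x = (a_i − a_j) / (j − i). Reading off the sorted break points: {-6, -2, 6}.
Verification: at each break x_0, at least two indices attain the minimum of min_i(a_i + i · x_0).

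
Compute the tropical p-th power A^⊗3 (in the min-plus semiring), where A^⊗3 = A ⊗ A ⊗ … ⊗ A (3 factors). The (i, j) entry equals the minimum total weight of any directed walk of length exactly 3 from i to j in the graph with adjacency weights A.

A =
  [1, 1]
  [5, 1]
A^⊗3 =
  [3, 3]
  [7, 3]

Each entry (A^⊗3)_ij equals the minimum over all length-3 walks i = v_0 → v_1 → … → v_3 = j of Σ_t A[v_t][v_{t+1}]. For example, for (i, j) = (0, 1) we minimise over 4 possible intermediate vertex sequences; the minimum is 3, attained along the walk 0 → 0 → 0 → 1.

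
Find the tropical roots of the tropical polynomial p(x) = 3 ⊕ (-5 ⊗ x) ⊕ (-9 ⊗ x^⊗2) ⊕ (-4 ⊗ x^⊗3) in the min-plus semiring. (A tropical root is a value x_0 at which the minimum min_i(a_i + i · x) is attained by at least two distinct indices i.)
Roots: {-5, 4, 8}

Each tropical root is a break point of the lower envelope of the lines y = a_i + i · x (there are 4 lines, with slopes 0, 1, ..., 3). Only the lines that attain the minimum somewhere contribute to roots; other lines are dominated. Here the surviving (envelope) indices are i = 3, i = 2, i = 1, i = 0.
Intersections between consecutive envelope lines give the roots: for adjacent envelope indices i < j the intersection is x = (a_i − a_j) / (j − i). Reading off the sorted break points: {-5, 4, 8}.
Verification: at each break x_0, at least two indices attain the minimum of min_i(a_i + i · x_0).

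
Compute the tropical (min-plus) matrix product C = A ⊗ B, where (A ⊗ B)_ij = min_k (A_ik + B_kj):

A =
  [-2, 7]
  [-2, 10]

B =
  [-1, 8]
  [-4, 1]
A ⊗ B =
  [-3, 6]
  [-3, 6]

Apply the min-plus product entry-by-entry:
  C[0][0] = min over k of (A[0][0] + B[0][0] = -2 + -1 = -3, A[0][1] + B[1][0] = 7 + -4 = 3) = -3 (attained at k = 0)
  C[0][1] = min over k of (A[0][0] + B[0][1] = -2 + 8 = 6, A[0][1] + B[1][1] = 7 + 1 = 8) = 6 (attained at k = 0)
  C[1][0] = min over k of (A[1][0] + B[0][0] = -2 + -1 = -3, A[1][1] + B[1][0] = 10 + -4 = 6) = -3 (attained at k = 0)
  C[1][1] = min over k of (A[1][0] + B[0][1] = -2 + 8 = 6, A[1][1] + B[1][1] = 10 + 1 = 11) = 6 (attained at k = 0)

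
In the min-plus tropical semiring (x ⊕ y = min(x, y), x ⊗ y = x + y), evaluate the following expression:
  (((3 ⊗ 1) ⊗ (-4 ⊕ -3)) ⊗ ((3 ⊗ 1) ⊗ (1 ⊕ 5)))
(((3 ⊗ 1) ⊗ (-4 ⊕ -3)) ⊗ ((3 ⊗ 1) ⊗ (1 ⊕ 5))) = 5

Expand innermost to outermost. Recall ⊕ takes the minimum of its arguments and ⊗ takes their sum. Working out the expression (((3 ⊗ 1) ⊗ (-4 ⊕ -3)) ⊗ ((3 ⊗ 1) ⊗ (1 ⊕ 5))) gives 5.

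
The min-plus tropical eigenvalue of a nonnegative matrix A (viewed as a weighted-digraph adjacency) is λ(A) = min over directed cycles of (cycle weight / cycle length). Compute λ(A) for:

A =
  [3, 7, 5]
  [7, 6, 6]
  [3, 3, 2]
λ(A) = 2

Enumerate directed cycles and compute their means (weight / length). Sample:
  cycle 0 → 0: weight = 3, length = 1, mean = 3/1 ≈ 3.000
  cycle 1 → 1: weight = 6, length = 1, mean = 6/1 ≈ 6.000
  cycle 2 → 2: weight = 2, length = 1, mean = 2/1 ≈ 2.000
  cycle 0 → 1 → 0: weight = 14, length = 2, mean = 14/2 ≈ 7.000
  cycle 0 → 2 → 0: weight = 8, length = 2, mean = 8/2 ≈ 4.000
  cycle 1 → 0 → 1: weight = 14, length = 2, mean = 14/2 ≈ 7.000
Minimum mean = 2.000, attained e.g. along the cycle 2 → 2 with weight 2 and length 1. So λ(A) = 2/1 = 2.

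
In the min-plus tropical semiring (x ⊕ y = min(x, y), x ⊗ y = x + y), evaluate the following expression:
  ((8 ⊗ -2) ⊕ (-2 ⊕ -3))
((8 ⊗ -2) ⊕ (-2 ⊕ -3)) = -3

Expand innermost to outermost. Recall ⊕ takes the minimum of its arguments and ⊗ takes their sum. Working out the expression ((8 ⊗ -2) ⊕ (-2 ⊕ -3)) gives -3.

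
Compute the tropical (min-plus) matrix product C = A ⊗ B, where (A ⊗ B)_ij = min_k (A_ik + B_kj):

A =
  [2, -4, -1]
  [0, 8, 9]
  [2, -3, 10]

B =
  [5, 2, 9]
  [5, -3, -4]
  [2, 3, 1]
A ⊗ B =
  [1, -7, -8]
  [5, 2, 4]
  [2, -6, -7]

Apply the min-plus product entry-by-entry:
  C[0][0] = min over k of (A[0][0] + B[0][0] = 2 + 5 = 7, A[0][1] + B[1][0] = -4 + 5 = 1, A[0][2] + B[2][0] = -1 + 2 = 1) = 1 (attained at k = 1)
  C[0][1] = min over k of (A[0][0] + B[0][1] = 2 + 2 = 4, A[0][1] + B[1][1] = -4 + -3 = -7, A[0][2] + B[2][1] = -1 + 3 = 2) = -7 (attained at k = 1)
  C[0][2] = min over k of (A[0][0] + B[0][2] = 2 + 9 = 11, A[0][1] + B[1][2] = -4 + -4 = -8, A[0][2] + B[2][2] = -1 + 1 = 0) = -8 (attained at k = 1)
  C[1][0] = min over k of (A[1][0] + B[0][0] = 0 + 5 = 5, A[1][1] + B[1][0] = 8 + 5 = 13, A[1][2] + B[2][0] = 9 + 2 = 11) = 5 (attained at k = 0)
  C[1][1] = min over k of (A[1][0] + B[0][1] = 0 + 2 = 2, A[1][1] + B[1][1] = 8 + -3 = 5, A[1][2] + B[2][1] = 9 + 3 = 12) = 2 (attained at k = 0)
  C[1][2] = min over k of (A[1][0] + B[0][2] = 0 + 9 = 9, A[1][1] + B[1][2] = 8 + -4 = 4, A[1][2] + B[2][2] = 9 + 1 = 10) = 4 (attained at k = 1)
  C[2][0] = min over k of (A[2][0] + B[0][0] = 2 + 5 = 7, A[2][1] + B[1][0] = -3 + 5 = 2, A[2][2] + B[2][0] = 10 + 2 = 12) = 2 (attained at k = 1)
  C[2][1] = min over k of (A[2][0] + B[0][1] = 2 + 2 = 4, A[2][1] + B[1][1] = -3 + -3 = -6, A[2][2] + B[2][1] = 10 + 3 = 13) = -6 (attained at k = 1)
  C[2][2] = min over k of (A[2][0] + B[0][2] = 2 + 9 = 11, A[2][1] + B[1][2] = -3 + -4 = -7, A[2][2] + B[2][2] = 10 + 1 = 11) = -7 (attained at k = 1)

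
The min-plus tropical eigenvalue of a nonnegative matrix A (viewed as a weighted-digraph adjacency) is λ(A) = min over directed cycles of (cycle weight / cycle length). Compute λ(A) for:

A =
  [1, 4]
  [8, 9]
λ(A) = 1

Enumerate directed cycles and compute their means (weight / length). Sample:
  cycle 0 → 0: weight = 1, length = 1, mean = 1/1 ≈ 1.000
  cycle 1 → 1: weight = 9, length = 1, mean = 9/1 ≈ 9.000
  cycle 0 → 1 → 0: weight = 12, length = 2, mean = 12/2 ≈ 6.000
  cycle 1 → 0 → 1: weight = 12, length = 2, mean = 12/2 ≈ 6.000
Minimum mean = 1.000, attained e.g. along the cycle 0 → 0 with weight 1 and length 1. So λ(A) = 1/1 = 1.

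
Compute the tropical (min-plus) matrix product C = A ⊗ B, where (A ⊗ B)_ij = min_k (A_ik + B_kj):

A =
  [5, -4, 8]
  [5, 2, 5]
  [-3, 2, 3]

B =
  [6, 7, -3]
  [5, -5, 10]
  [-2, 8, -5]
A ⊗ B =
  [1, -9, 2]
  [3, -3, 0]
  [1, -3, -6]

Apply the min-plus product entry-by-entry:
  C[0][0] = min over k of (A[0][0] + B[0][0] = 5 + 6 = 11, A[0][1] + B[1][0] = -4 + 5 = 1, A[0][2] + B[2][0] = 8 + -2 = 6) = 1 (attained at k = 1)
  C[0][1] = min over k of (A[0][0] + B[0][1] = 5 + 7 = 12, A[0][1] + B[1][1] = -4 + -5 = -9, A[0][2] + B[2][1] = 8 + 8 = 16) = -9 (attained at k = 1)
  C[0][2] = min over k of (A[0][0] + B[0][2] = 5 + -3 = 2, A[0][1] + B[1][2] = -4 + 10 = 6, A[0][2] + B[2][2] = 8 + -5 = 3) = 2 (attained at k = 0)
  C[1][0] = min over k of (A[1][0] + B[0][0] = 5 + 6 = 11, A[1][1] + B[1][0] = 2 + 5 = 7, A[1][2] + B[2][0] = 5 + -2 = 3) = 3 (attained at k = 2)
  C[1][1] = min over k of (A[1][0] + B[0][1] = 5 + 7 = 12, A[1][1] + B[1][1] = 2 + -5 = -3, A[1][2] + B[2][1] = 5 + 8 = 13) = -3 (attained at k = 1)
  C[1][2] = min over k of (A[1][0] + B[0][2] = 5 + -3 = 2, A[1][1] + B[1][2] = 2 + 10 = 12, A[1][2] + B[2][2] = 5 + -5 = 0) = 0 (attained at k = 2)
  C[2][0] = min over k of (A[2][0] + B[0][0] = -3 + 6 = 3, A[2][1] + B[1][0] = 2 + 5 = 7, A[2][2] + B[2][0] = 3 + -2 = 1) = 1 (attained at k = 2)
  C[2][1] = min over k of (A[2][0] + B[0][1] = -3 + 7 = 4, A[2][1] + B[1][1] = 2 + -5 = -3, A[2][2] + B[2][1] = 3 + 8 = 11) = -3 (attained at k = 1)
  C[2][2] = min over k of (A[2][0] + B[0][2] = -3 + -3 = -6, A[2][1] + B[1][2] = 2 + 10 = 12, A[2][2] + B[2][2] = 3 + -5 = -2) = -6 (attained at k = 0)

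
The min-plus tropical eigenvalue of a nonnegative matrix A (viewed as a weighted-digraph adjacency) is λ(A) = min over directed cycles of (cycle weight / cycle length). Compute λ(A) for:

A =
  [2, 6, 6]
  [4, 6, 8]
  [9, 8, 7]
λ(A) = 2

Enumerate directed cycles and compute their means (weight / length). Sample:
  cycle 0 → 0: weight = 2, length = 1, mean = 2/1 ≈ 2.000
  cycle 1 → 1: weight = 6, length = 1, mean = 6/1 ≈ 6.000
  cycle 2 → 2: weight = 7, length = 1, mean = 7/1 ≈ 7.000
  cycle 0 → 1 → 0: weight = 10, length = 2, mean = 10/2 ≈ 5.000
  cycle 0 → 2 → 0: weight = 15, length = 2, mean = 15/2 ≈ 7.500
  cycle 1 → 0 → 1: weight = 10, length = 2, mean = 10/2 ≈ 5.000
Minimum mean = 2.000, attained e.g. along the cycle 0 → 0 with weight 2 and length 1. So λ(A) = 2/1 = 2.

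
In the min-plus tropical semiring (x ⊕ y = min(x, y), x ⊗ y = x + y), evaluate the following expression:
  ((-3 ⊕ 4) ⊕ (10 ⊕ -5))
((-3 ⊕ 4) ⊕ (10 ⊕ -5)) = -5

Expand innermost to outermost. Recall ⊕ takes the minimum of its arguments and ⊗ takes their sum. Working out the expression ((-3 ⊕ 4) ⊕ (10 ⊕ -5)) gives -5.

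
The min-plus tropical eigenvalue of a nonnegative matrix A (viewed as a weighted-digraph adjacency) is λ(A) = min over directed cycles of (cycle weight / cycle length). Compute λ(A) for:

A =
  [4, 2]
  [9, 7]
λ(A) = 4

Enumerate directed cycles and compute their means (weight / length). Sample:
  cycle 0 → 0: weight = 4, length = 1, mean = 4/1 ≈ 4.000
  cycle 1 → 1: weight = 7, length = 1, mean = 7/1 ≈ 7.000
  cycle 0 → 1 → 0: weight = 11, length = 2, mean = 11/2 ≈ 5.500
  cycle 1 → 0 → 1: weight = 11, length = 2, mean = 11/2 ≈ 5.500
Minimum mean = 4.000, attained e.g. along the cycle 0 → 0 with weight 4 and length 1. So λ(A) = 4/1 = 4.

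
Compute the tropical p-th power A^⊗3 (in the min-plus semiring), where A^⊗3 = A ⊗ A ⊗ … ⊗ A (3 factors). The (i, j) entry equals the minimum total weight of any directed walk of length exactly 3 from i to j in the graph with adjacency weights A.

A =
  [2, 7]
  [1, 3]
A^⊗3 =
  [6, 11]
  [5, 9]

Each entry (A^⊗3)_ij equals the minimum over all length-3 walks i = v_0 → v_1 → … → v_3 = j of Σ_t A[v_t][v_{t+1}]. For example, for (i, j) = (0, 1) we minimise over 4 possible intermediate vertex sequences; the minimum is 11, attained along the walk 0 → 0 → 0 → 1.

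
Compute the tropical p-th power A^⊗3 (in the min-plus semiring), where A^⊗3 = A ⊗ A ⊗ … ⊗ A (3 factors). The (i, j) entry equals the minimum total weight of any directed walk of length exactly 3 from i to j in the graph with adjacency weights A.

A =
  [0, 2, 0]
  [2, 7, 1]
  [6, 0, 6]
A^⊗3 =
  [0, 0, 0]
  [2, 2, 2]
  [2, 1, 2]

Each entry (A^⊗3)_ij equals the minimum over all length-3 walks i = v_0 → v_1 → … → v_3 = j of Σ_t A[v_t][v_{t+1}]. For example, for (i, j) = (0, 2) we minimise over 9 possible intermediate vertex sequences; the minimum is 0, attained along the walk 0 → 0 → 0 → 2.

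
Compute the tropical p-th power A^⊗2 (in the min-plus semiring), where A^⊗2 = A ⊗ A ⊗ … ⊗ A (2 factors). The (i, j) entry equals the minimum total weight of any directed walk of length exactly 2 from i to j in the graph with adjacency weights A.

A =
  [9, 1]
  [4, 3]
A^⊗2 =
  [5, 4]
  [7, 5]

Each entry (A^⊗2)_ij equals the minimum over all length-2 walks i = v_0 → v_1 → … → v_2 = j of Σ_t A[v_t][v_{t+1}]. For example, for (i, j) = (0, 1) we minimise over 2 possible intermediate vertex sequences; the minimum is 4, attained along the walk 0 → 1 → 1.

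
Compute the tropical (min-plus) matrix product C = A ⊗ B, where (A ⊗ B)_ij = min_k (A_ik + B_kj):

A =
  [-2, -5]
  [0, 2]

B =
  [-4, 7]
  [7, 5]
A ⊗ B =
  [-6, 0]
  [-4, 7]

Apply the min-plus product entry-by-entry:
  C[0][0] = min over k of (A[0][0] + B[0][0] = -2 + -4 = -6, A[0][1] + B[1][0] = -5 + 7 = 2) = -6 (attained at k = 0)
  C[0][1] = min over k of (A[0][0] + B[0][1] = -2 + 7 = 5, A[0][1] + B[1][1] = -5 + 5 = 0) = 0 (attained at k = 1)
  C[1][0] = min over k of (A[1][0] + B[0][0] = 0 + -4 = -4, A[1][1] + B[1][0] = 2 + 7 = 9) = -4 (attained at k = 0)
  C[1][1] = min over k of (A[1][0] + B[0][1] = 0 + 7 = 7, A[1][1] + B[1][1] = 2 + 5 = 7) = 7 (attained at k = 0)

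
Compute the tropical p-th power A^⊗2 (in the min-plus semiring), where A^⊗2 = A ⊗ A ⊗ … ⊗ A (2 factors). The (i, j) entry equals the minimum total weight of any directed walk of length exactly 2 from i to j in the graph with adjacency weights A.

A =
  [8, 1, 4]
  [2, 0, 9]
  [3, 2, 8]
A^⊗2 =
  [3, 1, 10]
  [2, 0, 6]
  [4, 2, 7]

Each entry (A^⊗2)_ij equals the minimum over all length-2 walks i = v_0 → v_1 → … → v_2 = j of Σ_t A[v_t][v_{t+1}]. For example, for (i, j) = (0, 2) we minimise over 3 possible intermediate vertex sequences; the minimum is 10, attained along the walk 0 → 1 → 2.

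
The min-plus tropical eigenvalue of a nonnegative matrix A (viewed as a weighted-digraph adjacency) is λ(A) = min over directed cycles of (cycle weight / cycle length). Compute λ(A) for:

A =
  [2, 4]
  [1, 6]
λ(A) = 2

Enumerate directed cycles and compute their means (weight / length). Sample:
  cycle 0 → 0: weight = 2, length = 1, mean = 2/1 ≈ 2.000
  cycle 1 → 1: weight = 6, length = 1, mean = 6/1 ≈ 6.000
  cycle 0 → 1 → 0: weight = 5, length = 2, mean = 5/2 ≈ 2.500
  cycle 1 → 0 → 1: weight = 5, length = 2, mean = 5/2 ≈ 2.500
Minimum mean = 2.000, attained e.g. along the cycle 0 → 0 with weight 2 and length 1. So λ(A) = 2/1 = 2.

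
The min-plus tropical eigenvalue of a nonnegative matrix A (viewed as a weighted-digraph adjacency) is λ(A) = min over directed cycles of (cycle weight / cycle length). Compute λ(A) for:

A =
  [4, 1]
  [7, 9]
λ(A) = 4

Enumerate directed cycles and compute their means (weight / length). Sample:
  cycle 0 → 0: weight = 4, length = 1, mean = 4/1 ≈ 4.000
  cycle 1 → 1: weight = 9, length = 1, mean = 9/1 ≈ 9.000
  cycle 0 → 1 → 0: weight = 8, length = 2, mean = 8/2 ≈ 4.000
  cycle 1 → 0 → 1: weight = 8, length = 2, mean = 8/2 ≈ 4.000
Minimum mean = 4.000, attained e.g. along the cycle 0 → 0 with weight 4 and length 1. So λ(A) = 4/1 = 4.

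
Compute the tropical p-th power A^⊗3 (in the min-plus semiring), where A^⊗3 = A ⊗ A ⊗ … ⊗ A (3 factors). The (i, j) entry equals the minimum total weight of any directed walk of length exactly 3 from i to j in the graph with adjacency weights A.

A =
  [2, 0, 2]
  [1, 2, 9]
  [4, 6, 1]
A^⊗3 =
  [3, 1, 3]
  [2, 3, 4]
  [5, 5, 3]

Each entry (A^⊗3)_ij equals the minimum over all length-3 walks i = v_0 → v_1 → … → v_3 = j of Σ_t A[v_t][v_{t+1}]. For example, for (i, j) = (0, 2) we minimise over 9 possible intermediate vertex sequences; the minimum is 3, attained along the walk 0 → 1 → 0 → 2.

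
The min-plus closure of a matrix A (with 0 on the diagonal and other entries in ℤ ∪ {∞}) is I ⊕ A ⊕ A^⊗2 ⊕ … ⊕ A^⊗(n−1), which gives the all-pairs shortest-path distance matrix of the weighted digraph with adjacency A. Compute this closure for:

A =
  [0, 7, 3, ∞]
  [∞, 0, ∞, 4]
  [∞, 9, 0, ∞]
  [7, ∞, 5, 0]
Closure =
  [0, 7, 3, 11]
  [11, 0, 9, 4]
  [20, 9, 0, 13]
  [7, 14, 5, 0]

This is the Floyd-Warshall all-pairs shortest-path computation. For each intermediate vertex k = 0, 1, …, 3, update dist[i][j] ← min(dist[i][j], dist[i][k] + dist[k][j]). The final matrix gives, for each (i, j), the minimum total weight of any directed path from i to j (possibly empty when i = j).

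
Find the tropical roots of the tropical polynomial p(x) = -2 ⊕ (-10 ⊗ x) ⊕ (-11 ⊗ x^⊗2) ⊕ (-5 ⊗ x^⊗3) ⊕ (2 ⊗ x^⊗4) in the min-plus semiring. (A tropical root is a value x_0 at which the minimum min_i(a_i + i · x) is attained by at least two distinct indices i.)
Roots: {-7, -6, 1, 8}

Each tropical root is a break point of the lower envelope of the lines y = a_i + i · x (there are 5 lines, with slopes 0, 1, ..., 4). Only the lines that attain the minimum somewhere contribute to roots; other lines are dominated. Here the surviving (envelope) indices are i = 4, i = 3, i = 2, i = 1, i = 0.
Intersections between consecutive envelope lines give the roots: for adjacent envelope indices i < j the intersection is x = (a_i − a_j) / (j − i). Reading off the sorted break points: {-7, -6, 1, 8}.
Verification: at each break x_0, at least two indices attain the minimum of min_i(a_i + i · x_0).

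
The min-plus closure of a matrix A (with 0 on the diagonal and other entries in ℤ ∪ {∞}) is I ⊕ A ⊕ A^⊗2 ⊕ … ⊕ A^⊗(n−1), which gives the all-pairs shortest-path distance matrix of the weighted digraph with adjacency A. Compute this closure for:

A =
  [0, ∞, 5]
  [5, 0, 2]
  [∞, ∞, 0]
Closure =
  [0, ∞, 5]
  [5, 0, 2]
  [∞, ∞, 0]

This is the Floyd-Warshall all-pairs shortest-path computation. For each intermediate vertex k = 0, 1, …, 2, update dist[i][j] ← min(dist[i][j], dist[i][k] + dist[k][j]). The final matrix gives, for each (i, j), the minimum total weight of any directed path from i to j (possibly empty when i = j).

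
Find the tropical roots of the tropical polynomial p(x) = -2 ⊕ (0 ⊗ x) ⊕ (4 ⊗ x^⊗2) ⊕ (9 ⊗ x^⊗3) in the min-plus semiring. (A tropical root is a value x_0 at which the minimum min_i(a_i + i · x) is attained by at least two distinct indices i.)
Roots: {-5, -4, -2}

Each tropical root is a break point of the lower envelope of the lines y = a_i + i · x (there are 4 lines, with slopes 0, 1, ..., 3). Only the lines that attain the minimum somewhere contribute to roots; other lines are dominated. Here the surviving (envelope) indices are i = 3, i = 2, i = 1, i = 0.
Intersections between consecutive envelope lines give the roots: for adjacent envelope indices i < j the intersection is x = (a_i − a_j) / (j − i). Reading off the sorted break points: {-5, -4, -2}.
Verification: at each break x_0, at least two indices attain the minimum of min_i(a_i + i · x_0).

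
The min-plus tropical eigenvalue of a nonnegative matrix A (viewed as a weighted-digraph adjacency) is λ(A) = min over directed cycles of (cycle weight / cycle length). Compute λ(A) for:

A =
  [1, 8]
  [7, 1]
λ(A) = 1

Enumerate directed cycles and compute their means (weight / length). Sample:
  cycle 0 → 0: weight = 1, length = 1, mean = 1/1 ≈ 1.000
  cycle 1 → 1: weight = 1, length = 1, mean = 1/1 ≈ 1.000
  cycle 0 → 1 → 0: weight = 15, length = 2, mean = 15/2 ≈ 7.500
  cycle 1 → 0 → 1: weight = 15, length = 2, mean = 15/2 ≈ 7.500
Minimum mean = 1.000, attained e.g. along the cycle 0 → 0 with weight 1 and length 1. So λ(A) = 1/1 = 1.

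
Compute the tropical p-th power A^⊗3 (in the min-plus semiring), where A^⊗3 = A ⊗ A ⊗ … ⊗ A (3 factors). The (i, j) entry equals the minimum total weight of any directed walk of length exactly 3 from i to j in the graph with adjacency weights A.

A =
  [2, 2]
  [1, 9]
A^⊗3 =
  [5, 5]
  [4, 5]

Each entry (A^⊗3)_ij equals the minimum over all length-3 walks i = v_0 → v_1 → … → v_3 = j of Σ_t A[v_t][v_{t+1}]. For example, for (i, j) = (0, 1) we minimise over 4 possible intermediate vertex sequences; the minimum is 5, attained along the walk 0 → 1 → 0 → 1.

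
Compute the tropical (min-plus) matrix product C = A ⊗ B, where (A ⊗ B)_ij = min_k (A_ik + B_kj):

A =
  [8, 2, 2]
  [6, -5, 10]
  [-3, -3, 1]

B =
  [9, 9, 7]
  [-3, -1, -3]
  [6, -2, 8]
A ⊗ B =
  [-1, 0, -1]
  [-8, -6, -8]
  [-6, -4, -6]

Apply the min-plus product entry-by-entry:
  C[0][0] = min over k of (A[0][0] + B[0][0] = 8 + 9 = 17, A[0][1] + B[1][0] = 2 + -3 = -1, A[0][2] + B[2][0] = 2 + 6 = 8) = -1 (attained at k = 1)
  C[0][1] = min over k of (A[0][0] + B[0][1] = 8 + 9 = 17, A[0][1] + B[1][1] = 2 + -1 = 1, A[0][2] + B[2][1] = 2 + -2 = 0) = 0 (attained at k = 2)
  C[0][2] = min over k of (A[0][0] + B[0][2] = 8 + 7 = 15, A[0][1] + B[1][2] = 2 + -3 = -1, A[0][2] + B[2][2] = 2 + 8 = 10) = -1 (attained at k = 1)
  C[1][0] = min over k of (A[1][0] + B[0][0] = 6 + 9 = 15, A[1][1] + B[1][0] = -5 + -3 = -8, A[1][2] + B[2][0] = 10 + 6 = 16) = -8 (attained at k = 1)
  C[1][1] = min over k of (A[1][0] + B[0][1] = 6 + 9 = 15, A[1][1] + B[1][1] = -5 + -1 = -6, A[1][2] + B[2][1] = 10 + -2 = 8) = -6 (attained at k = 1)
  C[1][2] = min over k of (A[1][0] + B[0][2] = 6 + 7 = 13, A[1][1] + B[1][2] = -5 + -3 = -8, A[1][2] + B[2][2] = 10 + 8 = 18) = -8 (attained at k = 1)
  C[2][0] = min over k of (A[2][0] + B[0][0] = -3 + 9 = 6, A[2][1] + B[1][0] = -3 + -3 = -6, A[2][2] + B[2][0] = 1 + 6 = 7) = -6 (attained at k = 1)
  C[2][1] = min over k of (A[2][0] + B[0][1] = -3 + 9 = 6, A[2][1] + B[1][1] = -3 + -1 = -4, A[2][2] + B[2][1] = 1 + -2 = -1) = -4 (attained at k = 1)
  C[2][2] = min over k of (A[2][0] + B[0][2] = -3 + 7 = 4, A[2][1] + B[1][2] = -3 + -3 = -6, A[2][2] + B[2][2] = 1 + 8 = 9) = -6 (attained at k = 1)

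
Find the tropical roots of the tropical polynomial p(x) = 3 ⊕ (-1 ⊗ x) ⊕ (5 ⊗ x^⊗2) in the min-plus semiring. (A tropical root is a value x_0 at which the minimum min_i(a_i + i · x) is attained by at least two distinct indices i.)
Roots: {-6, 4}

Each tropical root is a break point of the lower envelope of the lines y = a_i + i · x (there are 3 lines, with slopes 0, 1, ..., 2). Only the lines that attain the minimum somewhere contribute to roots; other lines are dominated. Here the surviving (envelope) indices are i = 2, i = 1, i = 0.
Intersections between consecutive envelope lines give the roots: for adjacent envelope indices i < j the intersection is x = (a_i − a_j) / (j − i). Reading off the sorted break points: {-6, 4}.
Verification: at each break x_0, at least two indices attain the minimum of min_i(a_i + i · x_0).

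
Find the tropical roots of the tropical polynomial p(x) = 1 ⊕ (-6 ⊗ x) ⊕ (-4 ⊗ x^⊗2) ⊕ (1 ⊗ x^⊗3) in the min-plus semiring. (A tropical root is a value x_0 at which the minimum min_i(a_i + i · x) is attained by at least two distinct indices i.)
Roots: {-5, -2, 7}

Each tropical root is a break point of the lower envelope of the lines y = a_i + i · x (there are 4 lines, with slopes 0, 1, ..., 3). Only the lines that attain the minimum somewhere contribute to roots; other lines are dominated. Here the surviving (envelope) indices are i = 3, i = 2, i = 1, i = 0.
Intersections between consecutive envelope lines give the roots: for adjacent envelope indices i < j the intersection is x = (a_i − a_j) / (j − i). Reading off the sorted break points: {-5, -2, 7}.
Verification: at each break x_0, at least two indices attain the minimum of min_i(a_i + i · x_0).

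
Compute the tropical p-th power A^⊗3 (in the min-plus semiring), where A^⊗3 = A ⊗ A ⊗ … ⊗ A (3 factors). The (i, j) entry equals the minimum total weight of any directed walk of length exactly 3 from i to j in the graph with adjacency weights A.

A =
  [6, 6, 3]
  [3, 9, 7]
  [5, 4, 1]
A^⊗3 =
  [9, 8, 5]
  [11, 10, 7]
  [7, 6, 3]

Each entry (A^⊗3)_ij equals the minimum over all length-3 walks i = v_0 → v_1 → … → v_3 = j of Σ_t A[v_t][v_{t+1}]. For example, for (i, j) = (0, 2) we minimise over 9 possible intermediate vertex sequences; the minimum is 5, attained along the walk 0 → 2 → 2 → 2.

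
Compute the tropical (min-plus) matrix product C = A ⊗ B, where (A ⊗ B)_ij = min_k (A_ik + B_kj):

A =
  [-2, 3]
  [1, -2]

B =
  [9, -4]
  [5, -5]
A ⊗ B =
  [7, -6]
  [3, -7]

Apply the min-plus product entry-by-entry:
  C[0][0] = min over k of (A[0][0] + B[0][0] = -2 + 9 = 7, A[0][1] + B[1][0] = 3 + 5 = 8) = 7 (attained at k = 0)
  C[0][1] = min over k of (A[0][0] + B[0][1] = -2 + -4 = -6, A[0][1] + B[1][1] = 3 + -5 = -2) = -6 (attained at k = 0)
  C[1][0] = min over k of (A[1][0] + B[0][0] = 1 + 9 = 10, A[1][1] + B[1][0] = -2 + 5 = 3) = 3 (attained at k = 1)
  C[1][1] = min over k of (A[1][0] + B[0][1] = 1 + -4 = -3, A[1][1] + B[1][1] = -2 + -5 = -7) = -7 (attained at k = 1)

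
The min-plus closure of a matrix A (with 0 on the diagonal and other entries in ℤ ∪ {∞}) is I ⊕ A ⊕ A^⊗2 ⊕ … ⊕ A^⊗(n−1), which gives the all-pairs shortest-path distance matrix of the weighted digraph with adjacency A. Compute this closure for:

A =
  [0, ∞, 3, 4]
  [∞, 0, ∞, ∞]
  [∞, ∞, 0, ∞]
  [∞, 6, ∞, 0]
Closure =
  [0, 10, 3, 4]
  [∞, 0, ∞, ∞]
  [∞, ∞, 0, ∞]
  [∞, 6, ∞, 0]

This is the Floyd-Warshall all-pairs shortest-path computation. For each intermediate vertex k = 0, 1, …, 3, update dist[i][j] ← min(dist[i][j], dist[i][k] + dist[k][j]). The final matrix gives, for each (i, j), the minimum total weight of any directed path from i to j (possibly empty when i = j).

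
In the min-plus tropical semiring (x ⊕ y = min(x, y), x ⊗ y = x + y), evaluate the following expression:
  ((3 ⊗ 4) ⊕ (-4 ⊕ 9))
((3 ⊗ 4) ⊕ (-4 ⊕ 9)) = -4

Expand innermost to outermost. Recall ⊕ takes the minimum of its arguments and ⊗ takes their sum. Working out the expression ((3 ⊗ 4) ⊕ (-4 ⊕ 9)) gives -4.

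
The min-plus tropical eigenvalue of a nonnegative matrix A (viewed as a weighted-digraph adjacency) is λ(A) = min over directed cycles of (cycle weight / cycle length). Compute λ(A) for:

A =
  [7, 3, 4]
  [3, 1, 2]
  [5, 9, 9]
λ(A) = 1

Enumerate directed cycles and compute their means (weight / length). Sample:
  cycle 0 → 0: weight = 7, length = 1, mean = 7/1 ≈ 7.000
  cycle 1 → 1: weight = 1, length = 1, mean = 1/1 ≈ 1.000
  cycle 2 → 2: weight = 9, length = 1, mean = 9/1 ≈ 9.000
  cycle 0 → 1 → 0: weight = 6, length = 2, mean = 6/2 ≈ 3.000
  cycle 0 → 2 → 0: weight = 9, length = 2, mean = 9/2 ≈ 4.500
  cycle 1 → 0 → 1: weight = 6, length = 2, mean = 6/2 ≈ 3.000
Minimum mean = 1.000, attained e.g. along the cycle 1 → 1 with weight 1 and length 1. So λ(A) = 1/1 = 1.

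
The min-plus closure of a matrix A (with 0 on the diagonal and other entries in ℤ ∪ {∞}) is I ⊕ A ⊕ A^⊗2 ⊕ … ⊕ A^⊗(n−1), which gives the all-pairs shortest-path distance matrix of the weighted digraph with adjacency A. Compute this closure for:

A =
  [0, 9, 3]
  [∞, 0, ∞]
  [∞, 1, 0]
Closure =
  [0, 4, 3]
  [∞, 0, ∞]
  [∞, 1, 0]

This is the Floyd-Warshall all-pairs shortest-path computation. For each intermediate vertex k = 0, 1, …, 2, update dist[i][j] ← min(dist[i][j], dist[i][k] + dist[k][j]). The final matrix gives, for each (i, j), the minimum total weight of any directed path from i to j (possibly empty when i = j).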